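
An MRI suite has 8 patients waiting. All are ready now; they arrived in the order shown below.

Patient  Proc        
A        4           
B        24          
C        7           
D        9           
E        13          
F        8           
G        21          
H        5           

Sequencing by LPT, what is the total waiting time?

LPT (decreasing processing time): B G E D F C H A.
B: waits 0, runs 0→24
G: waits 24, runs 24→45
E: waits 45, runs 45→58
D: waits 58, runs 58→67
F: waits 67, runs 67→75
C: waits 75, runs 75→82
H: waits 82, runs 82→87
A: waits 87, runs 87→91
Sum = 0+24+45+58+67+75+82+87 = 438.

438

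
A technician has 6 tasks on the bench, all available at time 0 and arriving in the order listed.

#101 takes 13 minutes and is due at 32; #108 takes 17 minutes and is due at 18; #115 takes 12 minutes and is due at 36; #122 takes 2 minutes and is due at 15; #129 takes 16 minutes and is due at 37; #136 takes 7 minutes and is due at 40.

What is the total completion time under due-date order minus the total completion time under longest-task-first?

EDD (increasing due date): #122 #108 #101 #115 #129 #136.
#122: 0→2
#108: 2→19
#101: 19→32
#115: 32→44
#129: 44→60
#136: 60→67
Sum = 2+19+32+44+60+67 = 224.
LPT (decreasing processing time): #108 #129 #101 #115 #136 #122.
#108: 0→17
#129: 17→33
#101: 33→46
#115: 46→58
#136: 58→65
#122: 65→67
Sum = 17+33+46+58+65+67 = 286.
Difference = 224 − 286 = -62.

-62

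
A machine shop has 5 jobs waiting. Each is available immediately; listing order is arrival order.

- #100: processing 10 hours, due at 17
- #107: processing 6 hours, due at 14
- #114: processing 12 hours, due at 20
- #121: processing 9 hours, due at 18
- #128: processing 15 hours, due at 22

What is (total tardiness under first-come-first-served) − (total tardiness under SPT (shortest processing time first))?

FIFO (arrival order): #100 #107 #114 #121 #128.
#100: 0→10, due 17, tardiness 0
#107: 10→16, due 14, tardiness 2
#114: 16→28, due 20, tardiness 8
#121: 28→37, due 18, tardiness 19
#128: 37→52, due 22, tardiness 30
Sum = 0+2+8+19+30 = 59.
SPT (increasing processing time): #107 #121 #100 #114 #128.
#107: 0→6, due 14, tardiness 0
#121: 6→15, due 18, tardiness 0
#100: 15→25, due 17, tardiness 8
#114: 25→37, due 20, tardiness 17
#128: 37→52, due 22, tardiness 30
Sum = 0+0+8+17+30 = 55.
Difference = 59 − 55 = 4.

4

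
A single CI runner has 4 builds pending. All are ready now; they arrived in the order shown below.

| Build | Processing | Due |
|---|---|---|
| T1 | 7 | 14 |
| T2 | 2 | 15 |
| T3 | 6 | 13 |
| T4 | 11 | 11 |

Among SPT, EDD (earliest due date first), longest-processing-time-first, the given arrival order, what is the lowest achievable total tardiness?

SPT (increasing processing time): T2 T3 T1 T4.
T2: 0→2, due 15, tardiness 0
T3: 2→8, due 13, tardiness 0
T1: 8→15, due 14, tardiness 1
T4: 15→26, due 11, tardiness 15
Sum = 0+0+1+15 = 16.
EDD (increasing due date): T4 T3 T1 T2.
T4: 0→11, due 11, tardiness 0
T3: 11→17, due 13, tardiness 4
T1: 17→24, due 14, tardiness 10
T2: 24→26, due 15, tardiness 11
Sum = 0+4+10+11 = 25.
LPT (decreasing processing time): T4 T1 T3 T2.
T4: 0→11, due 11, tardiness 0
T1: 11→18, due 14, tardiness 4
T3: 18→24, due 13, tardiness 11
T2: 24→26, due 15, tardiness 11
Sum = 0+4+11+11 = 26.
FIFO (arrival order): T1 T2 T3 T4.
T1: 0→7, due 14, tardiness 0
T2: 7→9, due 15, tardiness 0
T3: 9→15, due 13, tardiness 2
T4: 15→26, due 11, tardiness 15
Sum = 0+0+2+15 = 17.
SPT 16, EDD 25, LPT 26, FIFO 17 → minimum 16.

16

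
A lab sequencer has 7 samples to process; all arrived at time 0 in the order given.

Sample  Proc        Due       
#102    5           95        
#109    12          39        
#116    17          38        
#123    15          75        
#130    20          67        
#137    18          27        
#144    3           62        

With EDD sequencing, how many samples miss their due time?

EDD (increasing due date): #137 #116 #109 #144 #130 #123 #102.
#137: 0→18, due 27, tardiness 0
#116: 18→35, due 38, tardiness 0
#109: 35→47, due 39, tardiness 8
#144: 47→50, due 62, tardiness 0
#130: 50→70, due 67, tardiness 3
#123: 70→85, due 75, tardiness 10
#102: 85→90, due 95, tardiness 0
Late samples: 3.

3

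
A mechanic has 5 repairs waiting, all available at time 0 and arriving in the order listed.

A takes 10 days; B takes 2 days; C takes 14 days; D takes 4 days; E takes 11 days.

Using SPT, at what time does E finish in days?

27

SPT (increasing processing time): B D A E C.
B: 0→2
D: 2→6
A: 6→16
E: 16→27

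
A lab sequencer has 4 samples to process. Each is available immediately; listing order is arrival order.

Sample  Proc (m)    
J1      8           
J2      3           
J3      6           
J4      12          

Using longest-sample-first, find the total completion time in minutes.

87

LPT (decreasing processing time): J4 J1 J3 J2.
J4: 0→12
J1: 12→20
J3: 20→26
J2: 26→29
Sum = 12+20+26+29 = 87.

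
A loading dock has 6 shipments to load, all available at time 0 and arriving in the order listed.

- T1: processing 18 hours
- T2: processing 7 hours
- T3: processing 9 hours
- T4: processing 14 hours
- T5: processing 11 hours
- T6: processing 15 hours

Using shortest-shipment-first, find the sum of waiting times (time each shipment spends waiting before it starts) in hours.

147

SPT (increasing processing time): T2 T3 T5 T4 T6 T1.
T2: waits 0, runs 0→7
T3: waits 7, runs 7→16
T5: waits 16, runs 16→27
T4: waits 27, runs 27→41
T6: waits 41, runs 41→56
T1: waits 56, runs 56→74
Sum = 0+7+16+27+41+56 = 147.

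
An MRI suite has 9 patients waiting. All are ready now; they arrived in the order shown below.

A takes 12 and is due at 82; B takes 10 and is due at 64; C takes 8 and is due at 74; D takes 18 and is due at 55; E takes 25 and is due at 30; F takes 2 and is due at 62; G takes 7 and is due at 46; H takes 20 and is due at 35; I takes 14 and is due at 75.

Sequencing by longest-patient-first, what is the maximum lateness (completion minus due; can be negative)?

68

LPT (decreasing processing time): E H D I A B C G F.
E: 0→25, due 30, lateness -5
H: 25→45, due 35, lateness 10
D: 45→63, due 55, lateness 8
I: 63→77, due 75, lateness 2
A: 77→89, due 82, lateness 7
B: 89→99, due 64, lateness 35
C: 99→107, due 74, lateness 33
G: 107→114, due 46, lateness 68
F: 114→116, due 62, lateness 54
Maximum = 68.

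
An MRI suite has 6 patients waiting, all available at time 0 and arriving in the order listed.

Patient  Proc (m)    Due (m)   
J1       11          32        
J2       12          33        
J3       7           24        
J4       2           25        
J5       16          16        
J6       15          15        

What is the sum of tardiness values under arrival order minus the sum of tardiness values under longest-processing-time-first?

-30

FIFO (arrival order): J1 J2 J3 J4 J5 J6.
J1: 0→11, due 32, tardiness 0
J2: 11→23, due 33, tardiness 0
J3: 23→30, due 24, tardiness 6
J4: 30→32, due 25, tardiness 7
J5: 32→48, due 16, tardiness 32
J6: 48→63, due 15, tardiness 48
Sum = 0+0+6+7+32+48 = 93.
LPT (decreasing processing time): J5 J6 J2 J1 J3 J4.
J5: 0→16, due 16, tardiness 0
J6: 16→31, due 15, tardiness 16
J2: 31→43, due 33, tardiness 10
J1: 43→54, due 32, tardiness 22
J3: 54→61, due 24, tardiness 37
J4: 61→63, due 25, tardiness 38
Sum = 0+16+10+22+37+38 = 123.
Difference = 93 − 123 = -30.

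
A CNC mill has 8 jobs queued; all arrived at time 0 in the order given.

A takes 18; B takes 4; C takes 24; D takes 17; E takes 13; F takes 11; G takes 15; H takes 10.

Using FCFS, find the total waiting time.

FIFO (arrival order): A B C D E F G H.
A: waits 0, runs 0→18
B: waits 18, runs 18→22
C: waits 22, runs 22→46
D: waits 46, runs 46→63
E: waits 63, runs 63→76
F: waits 76, runs 76→87
G: waits 87, runs 87→102
H: waits 102, runs 102→112
Sum = 0+18+22+46+63+76+87+102 = 414.

414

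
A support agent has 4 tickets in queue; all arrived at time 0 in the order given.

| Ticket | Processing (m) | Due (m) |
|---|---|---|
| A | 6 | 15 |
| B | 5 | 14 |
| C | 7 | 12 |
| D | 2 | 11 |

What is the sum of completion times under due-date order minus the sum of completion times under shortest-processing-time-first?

EDD (increasing due date): D C B A.
D: 0→2
C: 2→9
B: 9→14
A: 14→20
Sum = 2+9+14+20 = 45.
SPT (increasing processing time): D B A C.
D: 0→2
B: 2→7
A: 7→13
C: 13→20
Sum = 2+7+13+20 = 42.
Difference = 45 − 42 = 3.

3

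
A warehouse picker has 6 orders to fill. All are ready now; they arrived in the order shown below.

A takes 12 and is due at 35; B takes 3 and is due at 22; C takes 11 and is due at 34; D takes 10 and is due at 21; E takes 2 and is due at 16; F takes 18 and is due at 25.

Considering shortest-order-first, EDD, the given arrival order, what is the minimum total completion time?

142

SPT (increasing processing time): E B D C A F.
E: 0→2
B: 2→5
D: 5→15
C: 15→26
A: 26→38
F: 38→56
Sum = 2+5+15+26+38+56 = 142.
EDD (increasing due date): E D B F C A.
E: 0→2
D: 2→12
B: 12→15
F: 15→33
C: 33→44
A: 44→56
Sum = 2+12+15+33+44+56 = 162.
FIFO (arrival order): A B C D E F.
A: 0→12
B: 12→15
C: 15→26
D: 26→36
E: 36→38
F: 38→56
Sum = 12+15+26+36+38+56 = 183.
SPT 142, EDD 162, FIFO 183 → minimum 142.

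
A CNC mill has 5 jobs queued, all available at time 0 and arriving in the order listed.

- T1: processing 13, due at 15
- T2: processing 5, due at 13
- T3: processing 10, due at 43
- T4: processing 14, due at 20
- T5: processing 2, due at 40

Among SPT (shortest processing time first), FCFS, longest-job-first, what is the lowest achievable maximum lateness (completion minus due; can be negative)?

SPT (increasing processing time): T5 T2 T3 T1 T4.
T5: 0→2, due 40, lateness -38
T2: 2→7, due 13, lateness -6
T3: 7→17, due 43, lateness -26
T1: 17→30, due 15, lateness 15
T4: 30→44, due 20, lateness 24
Maximum = 24.
FIFO (arrival order): T1 T2 T3 T4 T5.
T1: 0→13, due 15, lateness -2
T2: 13→18, due 13, lateness 5
T3: 18→28, due 43, lateness -15
T4: 28→42, due 20, lateness 22
T5: 42→44, due 40, lateness 4
Maximum = 22.
LPT (decreasing processing time): T4 T1 T3 T2 T5.
T4: 0→14, due 20, lateness -6
T1: 14→27, due 15, lateness 12
T3: 27→37, due 43, lateness -6
T2: 37→42, due 13, lateness 29
T5: 42→44, due 40, lateness 4
Maximum = 29.
SPT 24, FIFO 22, LPT 29 → minimum 22.

22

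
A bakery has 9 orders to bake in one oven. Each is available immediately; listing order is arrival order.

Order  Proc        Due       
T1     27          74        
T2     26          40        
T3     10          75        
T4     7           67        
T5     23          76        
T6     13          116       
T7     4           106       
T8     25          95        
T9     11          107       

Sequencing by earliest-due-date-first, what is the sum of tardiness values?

112

EDD (increasing due date): T2 T4 T1 T3 T5 T8 T7 T9 T6.
T2: 0→26, due 40, tardiness 0
T4: 26→33, due 67, tardiness 0
T1: 33→60, due 74, tardiness 0
T3: 60→70, due 75, tardiness 0
T5: 70→93, due 76, tardiness 17
T8: 93→118, due 95, tardiness 23
T7: 118→122, due 106, tardiness 16
T9: 122→133, due 107, tardiness 26
T6: 133→146, due 116, tardiness 30
Sum = 0+0+0+0+17+23+16+26+30 = 112.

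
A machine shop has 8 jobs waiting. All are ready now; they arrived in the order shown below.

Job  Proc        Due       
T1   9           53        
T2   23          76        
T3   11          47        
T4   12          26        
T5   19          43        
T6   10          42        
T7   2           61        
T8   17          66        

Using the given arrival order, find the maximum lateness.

FIFO (arrival order): T1 T2 T3 T4 T5 T6 T7 T8.
T1: 0→9, due 53, lateness -44
T2: 9→32, due 76, lateness -44
T3: 32→43, due 47, lateness -4
T4: 43→55, due 26, lateness 29
T5: 55→74, due 43, lateness 31
T6: 74→84, due 42, lateness 42
T7: 84→86, due 61, lateness 25
T8: 86→103, due 66, lateness 37
Maximum = 42.

42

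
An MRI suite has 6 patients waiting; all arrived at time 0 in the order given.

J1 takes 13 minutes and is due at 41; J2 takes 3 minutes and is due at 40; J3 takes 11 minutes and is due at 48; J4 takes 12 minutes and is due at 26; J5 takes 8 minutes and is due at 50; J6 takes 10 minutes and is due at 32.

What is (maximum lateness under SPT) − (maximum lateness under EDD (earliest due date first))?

SPT (increasing processing time): J2 J5 J6 J3 J4 J1.
J2: 0→3, due 40, lateness -37
J5: 3→11, due 50, lateness -39
J6: 11→21, due 32, lateness -11
J3: 21→32, due 48, lateness -16
J4: 32→44, due 26, lateness 18
J1: 44→57, due 41, lateness 16
Maximum = 18.
EDD (increasing due date): J4 J6 J2 J1 J3 J5.
J4: 0→12, due 26, lateness -14
J6: 12→22, due 32, lateness -10
J2: 22→25, due 40, lateness -15
J1: 25→38, due 41, lateness -3
J3: 38→49, due 48, lateness 1
J5: 49→57, due 50, lateness 7
Maximum = 7.
Difference = 18 − 7 = 11.

11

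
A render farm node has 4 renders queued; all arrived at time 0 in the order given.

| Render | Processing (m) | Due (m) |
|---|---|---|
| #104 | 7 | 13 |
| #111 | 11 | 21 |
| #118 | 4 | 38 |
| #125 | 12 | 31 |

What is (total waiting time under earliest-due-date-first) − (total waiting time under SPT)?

18

EDD (increasing due date): #104 #111 #125 #118.
#104: waits 0, runs 0→7
#111: waits 7, runs 7→18
#125: waits 18, runs 18→30
#118: waits 30, runs 30→34
Sum = 0+7+18+30 = 55.
SPT (increasing processing time): #118 #104 #111 #125.
#118: waits 0, runs 0→4
#104: waits 4, runs 4→11
#111: waits 11, runs 11→22
#125: waits 22, runs 22→34
Sum = 0+4+11+22 = 37.
Difference = 55 − 37 = 18.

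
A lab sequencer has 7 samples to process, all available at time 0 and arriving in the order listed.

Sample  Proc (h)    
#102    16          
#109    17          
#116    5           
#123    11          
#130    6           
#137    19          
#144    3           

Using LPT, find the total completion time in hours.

LPT (decreasing processing time): #137 #109 #102 #123 #130 #116 #144.
#137: 0→19
#109: 19→36
#102: 36→52
#123: 52→63
#130: 63→69
#116: 69→74
#144: 74→77
Sum = 19+36+52+63+69+74+77 = 390.

390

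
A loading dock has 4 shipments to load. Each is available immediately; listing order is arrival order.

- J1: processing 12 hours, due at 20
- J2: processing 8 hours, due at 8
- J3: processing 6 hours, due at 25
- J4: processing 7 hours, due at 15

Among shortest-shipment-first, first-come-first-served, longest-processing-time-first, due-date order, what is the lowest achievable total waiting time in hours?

40

SPT (increasing processing time): J3 J4 J2 J1.
J3: waits 0, runs 0→6
J4: waits 6, runs 6→13
J2: waits 13, runs 13→21
J1: waits 21, runs 21→33
Sum = 0+6+13+21 = 40.
FIFO (arrival order): J1 J2 J3 J4.
J1: waits 0, runs 0→12
J2: waits 12, runs 12→20
J3: waits 20, runs 20→26
J4: waits 26, runs 26→33
Sum = 0+12+20+26 = 58.
LPT (decreasing processing time): J1 J2 J4 J3.
J1: waits 0, runs 0→12
J2: waits 12, runs 12→20
J4: waits 20, runs 20→27
J3: waits 27, runs 27→33
Sum = 0+12+20+27 = 59.
EDD (increasing due date): J2 J4 J1 J3.
J2: waits 0, runs 0→8
J4: waits 8, runs 8→15
J1: waits 15, runs 15→27
J3: waits 27, runs 27→33
Sum = 0+8+15+27 = 50.
SPT 40, FIFO 58, LPT 59, EDD 50 → minimum 40.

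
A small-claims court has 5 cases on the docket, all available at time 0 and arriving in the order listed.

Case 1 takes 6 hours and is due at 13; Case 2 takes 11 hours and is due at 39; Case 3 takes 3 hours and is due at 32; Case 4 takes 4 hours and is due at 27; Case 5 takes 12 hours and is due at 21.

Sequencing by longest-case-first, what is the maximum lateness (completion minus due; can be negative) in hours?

16

LPT (decreasing processing time): Case 5 Case 2 Case 1 Case 4 Case 3.
Case 5: 0→12, due 21, lateness -9
Case 2: 12→23, due 39, lateness -16
Case 1: 23→29, due 13, lateness 16
Case 4: 29→33, due 27, lateness 6
Case 3: 33→36, due 32, lateness 4
Maximum = 16.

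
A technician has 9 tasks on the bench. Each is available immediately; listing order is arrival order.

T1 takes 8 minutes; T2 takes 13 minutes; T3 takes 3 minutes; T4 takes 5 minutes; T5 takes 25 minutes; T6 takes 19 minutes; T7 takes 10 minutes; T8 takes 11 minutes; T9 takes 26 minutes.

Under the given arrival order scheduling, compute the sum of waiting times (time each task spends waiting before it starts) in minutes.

386

FIFO (arrival order): T1 T2 T3 T4 T5 T6 T7 T8 T9.
T1: waits 0, runs 0→8
T2: waits 8, runs 8→21
T3: waits 21, runs 21→24
T4: waits 24, runs 24→29
T5: waits 29, runs 29→54
T6: waits 54, runs 54→73
T7: waits 73, runs 73→83
T8: waits 83, runs 83→94
T9: waits 94, runs 94→120
Sum = 0+8+21+24+29+54+73+83+94 = 386.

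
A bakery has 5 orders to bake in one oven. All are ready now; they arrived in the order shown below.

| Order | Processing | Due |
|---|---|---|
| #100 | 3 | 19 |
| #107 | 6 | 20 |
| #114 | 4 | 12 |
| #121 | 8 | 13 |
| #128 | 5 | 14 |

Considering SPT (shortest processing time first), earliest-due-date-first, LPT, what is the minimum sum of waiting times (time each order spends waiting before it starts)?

SPT (increasing processing time): #100 #114 #128 #107 #121.
#100: waits 0, runs 0→3
#114: waits 3, runs 3→7
#128: waits 7, runs 7→12
#107: waits 12, runs 12→18
#121: waits 18, runs 18→26
Sum = 0+3+7+12+18 = 40.
EDD (increasing due date): #114 #121 #128 #100 #107.
#114: waits 0, runs 0→4
#121: waits 4, runs 4→12
#128: waits 12, runs 12→17
#100: waits 17, runs 17→20
#107: waits 20, runs 20→26
Sum = 0+4+12+17+20 = 53.
LPT (decreasing processing time): #121 #107 #128 #114 #100.
#121: waits 0, runs 0→8
#107: waits 8, runs 8→14
#128: waits 14, runs 14→19
#114: waits 19, runs 19→23
#100: waits 23, runs 23→26
Sum = 0+8+14+19+23 = 64.
SPT 40, EDD 53, LPT 64 → minimum 40.

40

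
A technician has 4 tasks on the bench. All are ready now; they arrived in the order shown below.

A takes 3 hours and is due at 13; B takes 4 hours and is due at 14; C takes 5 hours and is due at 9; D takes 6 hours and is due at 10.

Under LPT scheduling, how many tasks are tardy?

3

LPT (decreasing processing time): D C B A.
D: 0→6, due 10, tardiness 0
C: 6→11, due 9, tardiness 2
B: 11→15, due 14, tardiness 1
A: 15→18, due 13, tardiness 5
Late tasks: 3.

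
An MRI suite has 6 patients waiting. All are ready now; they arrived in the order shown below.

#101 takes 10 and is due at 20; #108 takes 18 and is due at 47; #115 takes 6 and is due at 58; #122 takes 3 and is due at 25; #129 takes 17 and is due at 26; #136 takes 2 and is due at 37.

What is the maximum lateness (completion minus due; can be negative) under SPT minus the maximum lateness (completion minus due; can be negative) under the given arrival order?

SPT (increasing processing time): #136 #122 #115 #101 #129 #108.
#136: 0→2, due 37, lateness -35
#122: 2→5, due 25, lateness -20
#115: 5→11, due 58, lateness -47
#101: 11→21, due 20, lateness 1
#129: 21→38, due 26, lateness 12
#108: 38→56, due 47, lateness 9
Maximum = 12.
FIFO (arrival order): #101 #108 #115 #122 #129 #136.
#101: 0→10, due 20, lateness -10
#108: 10→28, due 47, lateness -19
#115: 28→34, due 58, lateness -24
#122: 34→37, due 25, lateness 12
#129: 37→54, due 26, lateness 28
#136: 54→56, due 37, lateness 19
Maximum = 28.
Difference = 12 − 28 = -16.

-16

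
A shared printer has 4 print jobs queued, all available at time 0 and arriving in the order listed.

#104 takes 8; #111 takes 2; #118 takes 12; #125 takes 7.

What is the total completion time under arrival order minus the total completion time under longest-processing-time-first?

-19

FIFO (arrival order): #104 #111 #118 #125.
#104: 0→8
#111: 8→10
#118: 10→22
#125: 22→29
Sum = 8+10+22+29 = 69.
LPT (decreasing processing time): #118 #104 #125 #111.
#118: 0→12
#104: 12→20
#125: 20→27
#111: 27→29
Sum = 12+20+27+29 = 88.
Difference = 69 − 88 = -19.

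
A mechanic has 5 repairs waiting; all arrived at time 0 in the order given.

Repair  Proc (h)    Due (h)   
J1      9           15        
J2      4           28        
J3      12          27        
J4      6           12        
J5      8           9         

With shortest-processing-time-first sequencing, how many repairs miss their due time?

3

SPT (increasing processing time): J2 J4 J5 J1 J3.
J2: 0→4, due 28, tardiness 0
J4: 4→10, due 12, tardiness 0
J5: 10→18, due 9, tardiness 9
J1: 18→27, due 15, tardiness 12
J3: 27→39, due 27, tardiness 12
Late repairs: 3.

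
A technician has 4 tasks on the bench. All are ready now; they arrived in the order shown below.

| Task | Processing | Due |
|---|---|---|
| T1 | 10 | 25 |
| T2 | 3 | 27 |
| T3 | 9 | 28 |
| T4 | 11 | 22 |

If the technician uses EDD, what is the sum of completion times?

EDD (increasing due date): T4 T1 T2 T3.
T4: 0→11
T1: 11→21
T2: 21→24
T3: 24→33
Sum = 11+21+24+33 = 89.

89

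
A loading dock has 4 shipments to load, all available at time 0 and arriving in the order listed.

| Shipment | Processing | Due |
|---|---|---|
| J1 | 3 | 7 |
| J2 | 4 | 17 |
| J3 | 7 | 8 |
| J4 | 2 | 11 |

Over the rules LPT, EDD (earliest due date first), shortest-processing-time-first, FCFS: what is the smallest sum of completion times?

LPT (decreasing processing time): J3 J2 J1 J4.
J3: 0→7
J2: 7→11
J1: 11→14
J4: 14→16
Sum = 7+11+14+16 = 48.
EDD (increasing due date): J1 J3 J4 J2.
J1: 0→3
J3: 3→10
J4: 10→12
J2: 12→16
Sum = 3+10+12+16 = 41.
SPT (increasing processing time): J4 J1 J2 J3.
J4: 0→2
J1: 2→5
J2: 5→9
J3: 9→16
Sum = 2+5+9+16 = 32.
FIFO (arrival order): J1 J2 J3 J4.
J1: 0→3
J2: 3→7
J3: 7→14
J4: 14→16
Sum = 3+7+14+16 = 40.
LPT 48, EDD 41, SPT 32, FIFO 40 → minimum 32.

32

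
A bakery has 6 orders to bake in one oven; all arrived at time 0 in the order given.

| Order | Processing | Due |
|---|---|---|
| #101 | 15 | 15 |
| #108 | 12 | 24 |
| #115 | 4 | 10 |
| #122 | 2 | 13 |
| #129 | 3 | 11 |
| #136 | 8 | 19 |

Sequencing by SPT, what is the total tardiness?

SPT (increasing processing time): #122 #129 #115 #136 #108 #101.
#122: 0→2, due 13, tardiness 0
#129: 2→5, due 11, tardiness 0
#115: 5→9, due 10, tardiness 0
#136: 9→17, due 19, tardiness 0
#108: 17→29, due 24, tardiness 5
#101: 29→44, due 15, tardiness 29
Sum = 0+0+0+0+5+29 = 34.

34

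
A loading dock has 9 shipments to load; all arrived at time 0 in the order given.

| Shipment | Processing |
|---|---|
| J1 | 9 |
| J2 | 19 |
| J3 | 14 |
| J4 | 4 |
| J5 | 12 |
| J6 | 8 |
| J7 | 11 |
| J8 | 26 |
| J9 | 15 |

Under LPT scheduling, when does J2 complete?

45

LPT (decreasing processing time): J8 J2 J9 J3 J5 J7 J1 J6 J4.
J8: 0→26
J2: 26→45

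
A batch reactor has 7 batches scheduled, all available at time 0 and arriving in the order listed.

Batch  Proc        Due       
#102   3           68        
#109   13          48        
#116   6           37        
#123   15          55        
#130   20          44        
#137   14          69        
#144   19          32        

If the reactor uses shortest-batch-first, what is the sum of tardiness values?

84

SPT (increasing processing time): #102 #116 #109 #137 #123 #144 #130.
#102: 0→3, due 68, tardiness 0
#116: 3→9, due 37, tardiness 0
#109: 9→22, due 48, tardiness 0
#137: 22→36, due 69, tardiness 0
#123: 36→51, due 55, tardiness 0
#144: 51→70, due 32, tardiness 38
#130: 70→90, due 44, tardiness 46
Sum = 0+0+0+0+0+38+46 = 84.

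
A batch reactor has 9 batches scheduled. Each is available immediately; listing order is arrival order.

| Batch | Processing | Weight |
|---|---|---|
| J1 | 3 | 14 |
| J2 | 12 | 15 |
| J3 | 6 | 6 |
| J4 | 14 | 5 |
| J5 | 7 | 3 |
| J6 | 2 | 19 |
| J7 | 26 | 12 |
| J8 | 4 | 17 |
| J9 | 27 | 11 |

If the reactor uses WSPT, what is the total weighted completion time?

WSPT (decreasing weight/processing-time ratio): J6 J1 J8 J2 J3 J7 J5 J9 J4.
J6: finishes 2, weight 19, w·C = 38
J1: finishes 5, weight 14, w·C = 70
J8: finishes 9, weight 17, w·C = 153
J2: finishes 21, weight 15, w·C = 315
J3: finishes 27, weight 6, w·C = 162
J7: finishes 53, weight 12, w·C = 636
J5: finishes 60, weight 3, w·C = 180
J9: finishes 87, weight 11, w·C = 957
J4: finishes 101, weight 5, w·C = 505
Sum = 38+70+153+315+162+636+180+957+505 = 3016.

3016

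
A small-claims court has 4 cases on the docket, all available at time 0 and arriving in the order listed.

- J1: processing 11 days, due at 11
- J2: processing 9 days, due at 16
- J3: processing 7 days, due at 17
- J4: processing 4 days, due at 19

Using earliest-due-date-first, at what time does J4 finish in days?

31

EDD (increasing due date): J1 J2 J3 J4.
J1: 0→11
J2: 11→20
J3: 20→27
J4: 27→31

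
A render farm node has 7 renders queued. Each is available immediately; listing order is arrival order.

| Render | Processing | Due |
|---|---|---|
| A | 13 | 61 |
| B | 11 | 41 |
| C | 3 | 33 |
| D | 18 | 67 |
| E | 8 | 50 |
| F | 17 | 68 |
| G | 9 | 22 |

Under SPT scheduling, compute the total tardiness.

12

SPT (increasing processing time): C E G B A F D.
C: 0→3, due 33, tardiness 0
E: 3→11, due 50, tardiness 0
G: 11→20, due 22, tardiness 0
B: 20→31, due 41, tardiness 0
A: 31→44, due 61, tardiness 0
F: 44→61, due 68, tardiness 0
D: 61→79, due 67, tardiness 12
Sum = 0+0+0+0+0+0+12 = 12.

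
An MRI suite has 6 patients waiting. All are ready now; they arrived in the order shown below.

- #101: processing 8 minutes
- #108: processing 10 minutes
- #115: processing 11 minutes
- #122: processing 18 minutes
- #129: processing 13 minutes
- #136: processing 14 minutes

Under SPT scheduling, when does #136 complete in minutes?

SPT (increasing processing time): #101 #108 #115 #129 #136 #122.
#101: 0→8
#108: 8→18
#115: 18→29
#129: 29→42
#136: 42→56

56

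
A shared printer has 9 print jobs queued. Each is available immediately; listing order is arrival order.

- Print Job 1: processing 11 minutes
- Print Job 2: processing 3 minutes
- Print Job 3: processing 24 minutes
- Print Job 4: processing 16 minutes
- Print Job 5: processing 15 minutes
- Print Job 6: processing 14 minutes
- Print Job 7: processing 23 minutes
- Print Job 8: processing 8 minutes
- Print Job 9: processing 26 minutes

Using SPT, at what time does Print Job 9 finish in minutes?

SPT (increasing processing time): Print Job 2 Print Job 8 Print Job 1 Print Job 6 Print Job 5 Print Job 4 Print Job 7 Print Job 3 Print Job 9.
Print Job 2: 0→3
Print Job 8: 3→11
Print Job 1: 11→22
Print Job 6: 22→36
Print Job 5: 36→51
Print Job 4: 51→67
Print Job 7: 67→90
Print Job 3: 90→114
Print Job 9: 114→140

140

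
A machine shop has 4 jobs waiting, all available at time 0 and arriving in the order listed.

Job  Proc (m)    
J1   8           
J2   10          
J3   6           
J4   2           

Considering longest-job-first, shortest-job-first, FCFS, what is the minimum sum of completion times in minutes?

52

LPT (decreasing processing time): J2 J1 J3 J4.
J2: 0→10
J1: 10→18
J3: 18→24
J4: 24→26
Sum = 10+18+24+26 = 78.
SPT (increasing processing time): J4 J3 J1 J2.
J4: 0→2
J3: 2→8
J1: 8→16
J2: 16→26
Sum = 2+8+16+26 = 52.
FIFO (arrival order): J1 J2 J3 J4.
J1: 0→8
J2: 8→18
J3: 18→24
J4: 24→26
Sum = 8+18+24+26 = 76.
LPT 78, SPT 52, FIFO 76 → minimum 52.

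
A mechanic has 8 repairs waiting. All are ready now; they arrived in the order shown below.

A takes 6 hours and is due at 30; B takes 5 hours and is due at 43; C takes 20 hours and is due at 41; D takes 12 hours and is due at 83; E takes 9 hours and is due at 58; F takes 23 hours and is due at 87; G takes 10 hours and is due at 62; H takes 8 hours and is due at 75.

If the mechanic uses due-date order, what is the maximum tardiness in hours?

EDD (increasing due date): A C B E G H D F.
A: 0→6, due 30, tardiness 0
C: 6→26, due 41, tardiness 0
B: 26→31, due 43, tardiness 0
E: 31→40, due 58, tardiness 0
G: 40→50, due 62, tardiness 0
H: 50→58, due 75, tardiness 0
D: 58→70, due 83, tardiness 0
F: 70→93, due 87, tardiness 6
Maximum = 6.

6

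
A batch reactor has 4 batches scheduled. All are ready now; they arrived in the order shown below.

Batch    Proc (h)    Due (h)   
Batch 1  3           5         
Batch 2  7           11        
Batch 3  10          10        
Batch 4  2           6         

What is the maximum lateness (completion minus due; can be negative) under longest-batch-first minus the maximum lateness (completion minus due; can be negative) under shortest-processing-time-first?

LPT (decreasing processing time): Batch 3 Batch 2 Batch 1 Batch 4.
Batch 3: 0→10, due 10, lateness 0
Batch 2: 10→17, due 11, lateness 6
Batch 1: 17→20, due 5, lateness 15
Batch 4: 20→22, due 6, lateness 16
Maximum = 16.
SPT (increasing processing time): Batch 4 Batch 1 Batch 2 Batch 3.
Batch 4: 0→2, due 6, lateness -4
Batch 1: 2→5, due 5, lateness 0
Batch 2: 5→12, due 11, lateness 1
Batch 3: 12→22, due 10, lateness 12
Maximum = 12.
Difference = 16 − 12 = 4.

4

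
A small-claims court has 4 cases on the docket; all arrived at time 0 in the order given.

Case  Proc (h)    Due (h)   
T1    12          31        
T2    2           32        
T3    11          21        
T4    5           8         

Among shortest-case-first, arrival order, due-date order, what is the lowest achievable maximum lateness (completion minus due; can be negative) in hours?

-2

SPT (increasing processing time): T2 T4 T3 T1.
T2: 0→2, due 32, lateness -30
T4: 2→7, due 8, lateness -1
T3: 7→18, due 21, lateness -3
T1: 18→30, due 31, lateness -1
Maximum = -1.
FIFO (arrival order): T1 T2 T3 T4.
T1: 0→12, due 31, lateness -19
T2: 12→14, due 32, lateness -18
T3: 14→25, due 21, lateness 4
T4: 25→30, due 8, lateness 22
Maximum = 22.
EDD (increasing due date): T4 T3 T1 T2.
T4: 0→5, due 8, lateness -3
T3: 5→16, due 21, lateness -5
T1: 16→28, due 31, lateness -3
T2: 28→30, due 32, lateness -2
Maximum = -2.
SPT -1, FIFO 22, EDD -2 → minimum -2.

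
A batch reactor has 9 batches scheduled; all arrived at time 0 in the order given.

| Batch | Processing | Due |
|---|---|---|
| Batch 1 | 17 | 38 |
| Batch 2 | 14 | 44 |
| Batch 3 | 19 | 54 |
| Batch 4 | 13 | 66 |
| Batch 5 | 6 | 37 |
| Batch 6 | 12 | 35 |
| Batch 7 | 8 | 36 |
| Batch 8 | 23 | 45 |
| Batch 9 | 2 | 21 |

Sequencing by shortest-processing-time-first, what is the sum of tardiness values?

151

SPT (increasing processing time): Batch 9 Batch 5 Batch 7 Batch 6 Batch 4 Batch 2 Batch 1 Batch 3 Batch 8.
Batch 9: 0→2, due 21, tardiness 0
Batch 5: 2→8, due 37, tardiness 0
Batch 7: 8→16, due 36, tardiness 0
Batch 6: 16→28, due 35, tardiness 0
Batch 4: 28→41, due 66, tardiness 0
Batch 2: 41→55, due 44, tardiness 11
Batch 1: 55→72, due 38, tardiness 34
Batch 3: 72→91, due 54, tardiness 37
Batch 8: 91→114, due 45, tardiness 69
Sum = 0+0+0+0+0+11+34+37+69 = 151.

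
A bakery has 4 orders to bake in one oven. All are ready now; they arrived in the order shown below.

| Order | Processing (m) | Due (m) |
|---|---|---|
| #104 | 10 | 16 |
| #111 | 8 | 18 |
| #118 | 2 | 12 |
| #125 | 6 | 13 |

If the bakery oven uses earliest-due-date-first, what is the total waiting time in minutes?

28

EDD (increasing due date): #118 #125 #104 #111.
#118: waits 0, runs 0→2
#125: waits 2, runs 2→8
#104: waits 8, runs 8→18
#111: waits 18, runs 18→26
Sum = 0+2+8+18 = 28.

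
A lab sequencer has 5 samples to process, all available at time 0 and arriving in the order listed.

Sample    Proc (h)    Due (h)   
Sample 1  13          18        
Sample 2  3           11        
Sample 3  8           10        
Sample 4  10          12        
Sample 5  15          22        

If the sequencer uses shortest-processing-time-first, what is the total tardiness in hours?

53

SPT (increasing processing time): Sample 2 Sample 3 Sample 4 Sample 1 Sample 5.
Sample 2: 0→3, due 11, tardiness 0
Sample 3: 3→11, due 10, tardiness 1
Sample 4: 11→21, due 12, tardiness 9
Sample 1: 21→34, due 18, tardiness 16
Sample 5: 34→49, due 22, tardiness 27
Sum = 0+1+9+16+27 = 53.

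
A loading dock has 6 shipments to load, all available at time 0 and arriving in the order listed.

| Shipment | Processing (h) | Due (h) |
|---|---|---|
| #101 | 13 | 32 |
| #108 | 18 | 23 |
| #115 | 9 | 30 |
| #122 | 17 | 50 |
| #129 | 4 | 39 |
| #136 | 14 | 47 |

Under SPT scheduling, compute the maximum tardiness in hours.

52

SPT (increasing processing time): #129 #115 #101 #136 #122 #108.
#129: 0→4, due 39, tardiness 0
#115: 4→13, due 30, tardiness 0
#101: 13→26, due 32, tardiness 0
#136: 26→40, due 47, tardiness 0
#122: 40→57, due 50, tardiness 7
#108: 57→75, due 23, tardiness 52
Maximum = 52.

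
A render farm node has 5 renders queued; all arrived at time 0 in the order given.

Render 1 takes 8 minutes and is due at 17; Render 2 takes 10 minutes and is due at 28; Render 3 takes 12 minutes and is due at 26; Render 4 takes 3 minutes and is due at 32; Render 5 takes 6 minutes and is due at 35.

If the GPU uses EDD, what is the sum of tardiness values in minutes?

EDD (increasing due date): Render 1 Render 3 Render 2 Render 4 Render 5.
Render 1: 0→8, due 17, tardiness 0
Render 3: 8→20, due 26, tardiness 0
Render 2: 20→30, due 28, tardiness 2
Render 4: 30→33, due 32, tardiness 1
Render 5: 33→39, due 35, tardiness 4
Sum = 0+0+2+1+4 = 7.

7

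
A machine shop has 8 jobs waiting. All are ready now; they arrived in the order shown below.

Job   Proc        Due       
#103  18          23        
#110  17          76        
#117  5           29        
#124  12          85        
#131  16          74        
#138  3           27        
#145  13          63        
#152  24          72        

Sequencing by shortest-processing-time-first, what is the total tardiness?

SPT (increasing processing time): #138 #117 #124 #145 #131 #110 #103 #152.
#138: 0→3, due 27, tardiness 0
#117: 3→8, due 29, tardiness 0
#124: 8→20, due 85, tardiness 0
#145: 20→33, due 63, tardiness 0
#131: 33→49, due 74, tardiness 0
#110: 49→66, due 76, tardiness 0
#103: 66→84, due 23, tardiness 61
#152: 84→108, due 72, tardiness 36
Sum = 0+0+0+0+0+0+61+36 = 97.

97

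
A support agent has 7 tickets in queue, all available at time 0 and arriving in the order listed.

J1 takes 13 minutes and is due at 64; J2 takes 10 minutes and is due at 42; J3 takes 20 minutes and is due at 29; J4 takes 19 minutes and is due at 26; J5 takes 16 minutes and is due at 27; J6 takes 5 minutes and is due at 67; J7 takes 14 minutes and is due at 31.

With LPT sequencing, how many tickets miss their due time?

LPT (decreasing processing time): J3 J4 J5 J7 J1 J2 J6.
J3: 0→20, due 29, tardiness 0
J4: 20→39, due 26, tardiness 13
J5: 39→55, due 27, tardiness 28
J7: 55→69, due 31, tardiness 38
J1: 69→82, due 64, tardiness 18
J2: 82→92, due 42, tardiness 50
J6: 92→97, due 67, tardiness 30
Late tickets: 6.

6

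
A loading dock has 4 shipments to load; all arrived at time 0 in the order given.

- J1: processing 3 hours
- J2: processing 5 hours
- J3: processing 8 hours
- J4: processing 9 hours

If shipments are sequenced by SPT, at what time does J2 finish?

8

SPT (increasing processing time): J1 J2 J3 J4.
J1: 0→3
J2: 3→8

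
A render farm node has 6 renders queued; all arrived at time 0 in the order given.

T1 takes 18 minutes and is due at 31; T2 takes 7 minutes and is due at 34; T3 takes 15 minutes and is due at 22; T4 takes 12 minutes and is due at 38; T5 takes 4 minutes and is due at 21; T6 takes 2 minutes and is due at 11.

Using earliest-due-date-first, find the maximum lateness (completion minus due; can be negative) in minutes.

EDD (increasing due date): T6 T5 T3 T1 T2 T4.
T6: 0→2, due 11, lateness -9
T5: 2→6, due 21, lateness -15
T3: 6→21, due 22, lateness -1
T1: 21→39, due 31, lateness 8
T2: 39→46, due 34, lateness 12
T4: 46→58, due 38, lateness 20
Maximum = 20.

20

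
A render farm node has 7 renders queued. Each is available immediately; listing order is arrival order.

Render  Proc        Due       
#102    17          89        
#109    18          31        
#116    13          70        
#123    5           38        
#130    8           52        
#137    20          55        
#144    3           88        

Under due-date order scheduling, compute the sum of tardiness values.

EDD (increasing due date): #109 #123 #130 #137 #116 #144 #102.
#109: 0→18, due 31, tardiness 0
#123: 18→23, due 38, tardiness 0
#130: 23→31, due 52, tardiness 0
#137: 31→51, due 55, tardiness 0
#116: 51→64, due 70, tardiness 0
#144: 64→67, due 88, tardiness 0
#102: 67→84, due 89, tardiness 0
Sum = 0+0+0+0+0+0+0 = 0.

0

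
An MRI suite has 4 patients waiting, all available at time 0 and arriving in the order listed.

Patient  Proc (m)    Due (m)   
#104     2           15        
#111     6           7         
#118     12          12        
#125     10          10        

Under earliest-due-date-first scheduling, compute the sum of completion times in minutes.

EDD (increasing due date): #111 #125 #118 #104.
#111: 0→6
#125: 6→16
#118: 16→28
#104: 28→30
Sum = 6+16+28+30 = 80.

80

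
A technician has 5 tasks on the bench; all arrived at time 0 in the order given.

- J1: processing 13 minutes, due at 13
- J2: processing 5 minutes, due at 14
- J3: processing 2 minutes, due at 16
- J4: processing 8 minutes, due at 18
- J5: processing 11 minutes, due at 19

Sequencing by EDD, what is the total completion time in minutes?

118

EDD (increasing due date): J1 J2 J3 J4 J5.
J1: 0→13
J2: 13→18
J3: 18→20
J4: 20→28
J5: 28→39
Sum = 13+18+20+28+39 = 118.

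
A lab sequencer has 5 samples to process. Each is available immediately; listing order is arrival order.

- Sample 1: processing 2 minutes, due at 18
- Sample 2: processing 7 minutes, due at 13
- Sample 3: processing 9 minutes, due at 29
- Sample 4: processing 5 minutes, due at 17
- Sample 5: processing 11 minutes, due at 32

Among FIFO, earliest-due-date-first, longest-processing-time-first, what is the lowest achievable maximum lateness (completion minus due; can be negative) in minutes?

2

FIFO (arrival order): Sample 1 Sample 2 Sample 3 Sample 4 Sample 5.
Sample 1: 0→2, due 18, lateness -16
Sample 2: 2→9, due 13, lateness -4
Sample 3: 9→18, due 29, lateness -11
Sample 4: 18→23, due 17, lateness 6
Sample 5: 23→34, due 32, lateness 2
Maximum = 6.
EDD (increasing due date): Sample 2 Sample 4 Sample 1 Sample 3 Sample 5.
Sample 2: 0→7, due 13, lateness -6
Sample 4: 7→12, due 17, lateness -5
Sample 1: 12→14, due 18, lateness -4
Sample 3: 14→23, due 29, lateness -6
Sample 5: 23→34, due 32, lateness 2
Maximum = 2.
LPT (decreasing processing time): Sample 5 Sample 3 Sample 2 Sample 4 Sample 1.
Sample 5: 0→11, due 32, lateness -21
Sample 3: 11→20, due 29, lateness -9
Sample 2: 20→27, due 13, lateness 14
Sample 4: 27→32, due 17, lateness 15
Sample 1: 32→34, due 18, lateness 16
Maximum = 16.
FIFO 6, EDD 2, LPT 16 → minimum 2.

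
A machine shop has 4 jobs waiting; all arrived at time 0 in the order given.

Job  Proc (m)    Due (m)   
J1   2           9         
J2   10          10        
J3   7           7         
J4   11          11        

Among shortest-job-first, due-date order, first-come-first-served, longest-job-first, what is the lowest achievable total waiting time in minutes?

30

SPT (increasing processing time): J1 J3 J2 J4.
J1: waits 0, runs 0→2
J3: waits 2, runs 2→9
J2: waits 9, runs 9→19
J4: waits 19, runs 19→30
Sum = 0+2+9+19 = 30.
EDD (increasing due date): J3 J1 J2 J4.
J3: waits 0, runs 0→7
J1: waits 7, runs 7→9
J2: waits 9, runs 9→19
J4: waits 19, runs 19→30
Sum = 0+7+9+19 = 35.
FIFO (arrival order): J1 J2 J3 J4.
J1: waits 0, runs 0→2
J2: waits 2, runs 2→12
J3: waits 12, runs 12→19
J4: waits 19, runs 19→30
Sum = 0+2+12+19 = 33.
LPT (decreasing processing time): J4 J2 J3 J1.
J4: waits 0, runs 0→11
J2: waits 11, runs 11→21
J3: waits 21, runs 21→28
J1: waits 28, runs 28→30
Sum = 0+11+21+28 = 60.
SPT 30, EDD 35, FIFO 33, LPT 60 → minimum 30.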